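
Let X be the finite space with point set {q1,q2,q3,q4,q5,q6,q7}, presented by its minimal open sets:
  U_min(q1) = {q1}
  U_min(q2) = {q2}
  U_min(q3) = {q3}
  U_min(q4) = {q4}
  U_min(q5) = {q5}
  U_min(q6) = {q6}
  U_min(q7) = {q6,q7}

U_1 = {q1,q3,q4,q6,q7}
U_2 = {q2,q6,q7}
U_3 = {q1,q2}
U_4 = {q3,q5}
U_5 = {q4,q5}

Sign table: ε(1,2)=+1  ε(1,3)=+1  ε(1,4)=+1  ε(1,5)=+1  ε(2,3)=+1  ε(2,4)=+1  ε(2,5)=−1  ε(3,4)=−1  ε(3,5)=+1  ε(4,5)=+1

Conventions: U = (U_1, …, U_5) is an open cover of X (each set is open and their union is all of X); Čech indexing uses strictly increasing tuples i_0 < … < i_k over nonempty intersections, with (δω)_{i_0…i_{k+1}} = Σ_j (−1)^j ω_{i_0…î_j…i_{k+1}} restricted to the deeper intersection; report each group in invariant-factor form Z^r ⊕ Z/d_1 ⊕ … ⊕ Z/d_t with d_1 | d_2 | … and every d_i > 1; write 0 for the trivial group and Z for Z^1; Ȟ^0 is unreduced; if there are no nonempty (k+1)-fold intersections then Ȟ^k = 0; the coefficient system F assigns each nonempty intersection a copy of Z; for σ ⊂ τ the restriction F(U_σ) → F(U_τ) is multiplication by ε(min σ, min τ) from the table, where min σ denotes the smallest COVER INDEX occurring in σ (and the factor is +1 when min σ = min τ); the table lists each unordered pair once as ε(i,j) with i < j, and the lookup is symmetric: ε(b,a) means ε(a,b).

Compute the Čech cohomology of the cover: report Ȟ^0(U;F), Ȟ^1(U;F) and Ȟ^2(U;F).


Ȟ^0 = Z, Ȟ^1 = Z^2 and Ȟ^2 = 0

nonempty intersections:
  U12={q6,q7} U13={q1} U14={q3} U15={q4} U23={q2} U45={q5}
C dims 5,6; δ0: rk 4, SNF 1^4
Ȟ^0: (5−4)−0=1 ⇒ Z
Ȟ^1: (6−0)−4=2 ⇒ Z^2
Ȟ^2: (0−0)−0=0 ⇒ 0


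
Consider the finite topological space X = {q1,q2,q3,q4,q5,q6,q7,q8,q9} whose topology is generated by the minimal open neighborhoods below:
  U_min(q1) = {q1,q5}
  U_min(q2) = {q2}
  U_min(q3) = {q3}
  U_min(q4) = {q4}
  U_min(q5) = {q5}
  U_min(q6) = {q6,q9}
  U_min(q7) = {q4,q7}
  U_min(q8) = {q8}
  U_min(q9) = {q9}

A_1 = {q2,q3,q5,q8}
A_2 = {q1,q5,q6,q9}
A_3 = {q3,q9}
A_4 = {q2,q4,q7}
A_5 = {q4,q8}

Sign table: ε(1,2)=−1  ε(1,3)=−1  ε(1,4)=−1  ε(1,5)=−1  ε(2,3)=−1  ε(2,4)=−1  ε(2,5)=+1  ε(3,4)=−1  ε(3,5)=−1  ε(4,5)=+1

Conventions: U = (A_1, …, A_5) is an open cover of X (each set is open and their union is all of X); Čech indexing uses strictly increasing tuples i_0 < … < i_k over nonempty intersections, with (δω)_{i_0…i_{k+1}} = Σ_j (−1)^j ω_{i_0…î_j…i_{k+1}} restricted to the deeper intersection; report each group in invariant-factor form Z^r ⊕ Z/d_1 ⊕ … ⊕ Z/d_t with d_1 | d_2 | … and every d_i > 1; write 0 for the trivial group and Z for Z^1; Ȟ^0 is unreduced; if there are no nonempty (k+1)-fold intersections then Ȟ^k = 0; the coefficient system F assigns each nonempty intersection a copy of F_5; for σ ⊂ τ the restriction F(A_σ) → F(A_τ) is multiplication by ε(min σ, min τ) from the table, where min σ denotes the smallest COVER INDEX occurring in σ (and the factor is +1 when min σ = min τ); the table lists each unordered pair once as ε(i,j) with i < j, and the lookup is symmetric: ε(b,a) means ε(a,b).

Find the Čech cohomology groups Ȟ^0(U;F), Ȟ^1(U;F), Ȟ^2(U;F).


Ȟ^0 = 0, Ȟ^1 = Z/5 and Ȟ^2 = 0

nonempty overlaps:
  A12={q5} A13={q3} A14={q2} A15={q8} A23={q9} A45={q4}
C dims 5,6; δ0: rk_F5 5
degree 0: 5−5−0 = 0 → Ȟ^0 ≅ 0
degree 1: 6−0−5 = 1 → Ȟ^1 ≅ Z/5
degree 2: 0−0−0 = 0 → Ȟ^2 ≅ 0


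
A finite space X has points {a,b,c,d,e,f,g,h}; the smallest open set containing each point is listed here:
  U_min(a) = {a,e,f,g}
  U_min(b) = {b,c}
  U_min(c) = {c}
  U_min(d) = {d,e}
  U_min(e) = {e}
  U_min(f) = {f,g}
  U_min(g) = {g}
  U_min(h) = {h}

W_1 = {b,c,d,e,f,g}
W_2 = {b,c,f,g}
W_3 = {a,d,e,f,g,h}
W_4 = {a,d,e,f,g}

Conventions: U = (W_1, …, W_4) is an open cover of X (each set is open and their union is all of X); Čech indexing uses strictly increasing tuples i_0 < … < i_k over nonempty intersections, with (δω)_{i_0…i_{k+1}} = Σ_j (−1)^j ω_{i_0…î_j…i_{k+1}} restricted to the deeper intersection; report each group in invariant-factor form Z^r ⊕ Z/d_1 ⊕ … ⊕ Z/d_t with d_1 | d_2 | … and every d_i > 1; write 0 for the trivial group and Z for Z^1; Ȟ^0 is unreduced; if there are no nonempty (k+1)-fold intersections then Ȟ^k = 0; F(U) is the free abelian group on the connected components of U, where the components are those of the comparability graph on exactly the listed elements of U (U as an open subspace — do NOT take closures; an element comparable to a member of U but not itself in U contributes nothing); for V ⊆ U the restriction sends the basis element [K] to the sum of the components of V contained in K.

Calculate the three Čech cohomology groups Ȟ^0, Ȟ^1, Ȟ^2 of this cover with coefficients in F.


Ȟ^0 ≅ Z^3; Ȟ^1 ≅ 0; Ȟ^2 ≅ 0

nonempty intersections:
  W12={b,c,f,g} W13={d,e,f,g} W14={d,e,f,g} W23={f,g} W24={f,g} W34={a,d,e,f,g}
  W123={f,g} W124={f,g} W134={d,e,f,g} W234={f,g}
  W1234={f,g}
components per intersection:
  W1: {b,c} {d,e} {f,g}
  W2: {b,c} {f,g}
  W3: {a,d,e,f,g} {h}
  W4: {a,d,e,f,g}
  W12: {b,c} {f,g}
  W13: {d,e} {f,g}
  W14: {d,e} {f,g}
  W23: {f,g}
  W24: {f,g}
  W34: {a,d,e,f,g}
  W123: {f,g}
  W124: {f,g}
  W134: {d,e} {f,g}
  W234: {f,g}
  W1234: {f,g}
C dims 8,9,5,1; δ0: rk 5, SNF 1^5; δ1: rk 4, SNF 1^4; δ2: rk 1, SNF 1^1
Ȟ^0: (8−5)−0=3 ⇒ Z^3
Ȟ^1: (9−4)−5=0 ⇒ 0
Ȟ^2: (5−1)−4=0 ⇒ 0


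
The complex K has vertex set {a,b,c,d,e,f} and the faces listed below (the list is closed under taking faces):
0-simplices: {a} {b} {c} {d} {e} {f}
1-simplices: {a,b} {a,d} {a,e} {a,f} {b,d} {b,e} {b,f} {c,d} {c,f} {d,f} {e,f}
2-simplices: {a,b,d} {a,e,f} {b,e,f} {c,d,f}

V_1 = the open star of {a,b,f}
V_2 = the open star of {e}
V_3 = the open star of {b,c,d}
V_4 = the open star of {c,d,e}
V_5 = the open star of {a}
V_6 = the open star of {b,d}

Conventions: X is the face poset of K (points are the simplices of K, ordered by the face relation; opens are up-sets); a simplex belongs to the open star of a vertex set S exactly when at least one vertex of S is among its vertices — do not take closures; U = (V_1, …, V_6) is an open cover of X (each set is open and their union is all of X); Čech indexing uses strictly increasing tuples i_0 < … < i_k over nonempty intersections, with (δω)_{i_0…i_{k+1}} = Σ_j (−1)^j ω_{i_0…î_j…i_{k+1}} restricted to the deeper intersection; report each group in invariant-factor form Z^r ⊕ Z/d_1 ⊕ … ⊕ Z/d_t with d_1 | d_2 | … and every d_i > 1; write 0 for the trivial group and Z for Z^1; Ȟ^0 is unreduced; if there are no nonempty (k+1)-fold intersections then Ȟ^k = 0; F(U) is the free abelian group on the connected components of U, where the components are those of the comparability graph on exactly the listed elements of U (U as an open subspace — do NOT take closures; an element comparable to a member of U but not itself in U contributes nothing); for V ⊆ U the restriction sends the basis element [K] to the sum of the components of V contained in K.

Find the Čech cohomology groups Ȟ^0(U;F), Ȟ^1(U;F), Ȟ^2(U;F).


Ȟ^0 ≅ Z,  Ȟ^1 ≅ Z,  Ȟ^2 ≅ 0

cover nerve:
  V1={{a},{b},{f},{a,b},{a,d},{a,e},{a,f},{b,d},{b,e},{b,f},{c,f},{d,f},{e,f},{a,b,d},{a,e,f},{b,e,f},{c,d,f}} V2={{e},{a,e},{b,e},{e,f},{a,e,f},{b,e,f}} V3={{b},{c},{d},{a,b},{a,d},{b,d},{b,e},{b,f},{c,d},{c,f},{d,f},{a,b,d},{b,e,f},{c,d,f}} V4={{c},{d},{e},{a,d},{a,e},{b,d},{b,e},{c,d},{c,f},{d,f},{e,f},{a,b,d},{a,e,f},{b,e,f},{c,d,f}} V5={{a},{a,b},{a,d},{a,e},{a,f},{a,b,d},{a,e,f}} V6={{b},{d},{a,b},{a,d},{b,d},{b,e},{b,f},{c,d},{d,f},{a,b,d},{b,e,f},{c,d,f}}
  V12={{a,e},{b,e},{e,f},{a,e,f},{b,e,f}} V13={{b},{a,b},{a,d},{b,d},{b,e},{b,f},{c,f},{d,f},{a,b,d},{b,e,f},{c,d,f}} V14={{a,d},{a,e},{b,d},{b,e},{c,f},{d,f},{e,f},{a,b,d},{a,e,f},{b,e,f},{c,d,f}} V15={{a},{a,b},{a,d},{a,e},{a,f},{a,b,d},{a,e,f}} V16={{b},{a,b},{a,d},{b,d},{b,e},{b,f},{d,f},{a,b,d},{b,e,f},{c,d,f}} V23={{b,e},{b,e,f}} V24={{e},{a,e},{b,e},{e,f},{a,e,f},{b,e,f}} V25={{a,e},{a,e,f}} V26={{b,e},{b,e,f}} V34={{c},{d},{a,d},{b,d},{b,e},{c,d},{c,f},{d,f},{a,b,d},{b,e,f},{c,d,f}} V35={{a,b},{a,d},{a,b,d}} V36={{b},{d},{a,b},{a,d},{b,d},{b,e},{b,f},{c,d},{d,f},{a,b,d},{b,e,f},{c,d,f}} V45={{a,d},{a,e},{a,b,d},{a,e,f}} V46={{d},{a,d},{b,d},{b,e},{c,d},{d,f},{a,b,d},{b,e,f},{c,d,f}} V56={{a,b},{a,d},{a,b,d}}
  V123={{b,e},{b,e,f}} V124={{a,e},{b,e},{e,f},{a,e,f},{b,e,f}} V125={{a,e},{a,e,f}} V126={{b,e},{b,e,f}} V134={{a,d},{b,d},{b,e},{c,f},{d,f},{a,b,d},{b,e,f},{c,d,f}} V135={{a,b},{a,d},{a,b,d}} V136={{b},{a,b},{a,d},{b,d},{b,e},{b,f},{d,f},{a,b,d},{b,e,f},{c,d,f}} V145={{a,d},{a,e},{a,b,d},{a,e,f}} V146={{a,d},{b,d},{b,e},{d,f},{a,b,d},{b,e,f},{c,d,f}} V156={{a,b},{a,d},{a,b,d}} V234={{b,e},{b,e,f}} V236={{b,e},{b,e,f}} V245={{a,e},{a,e,f}} V246={{b,e},{b,e,f}} V345={{a,d},{a,b,d}} V346={{d},{a,d},{b,d},{b,e},{c,d},{d,f},{a,b,d},{b,e,f},{c,d,f}} V356={{a,b},{a,d},{a,b,d}} V456={{a,d},{a,b,d}}
  V1234={{b,e},{b,e,f}} V1236={{b,e},{b,e,f}} V1245={{a,e},{a,e,f}} V1246={{b,e},{b,e,f}} V1345={{a,d},{a,b,d}} V1346={{a,d},{b,d},{b,e},{d,f},{a,b,d},{b,e,f},{c,d,f}} V1356={{a,b},{a,d},{a,b,d}} V1456={{a,d},{a,b,d}} V2346={{b,e},{b,e,f}} V3456={{a,d},{a,b,d}}
  V12346={{b,e},{b,e,f}} V13456={{a,d},{a,b,d}}
components per intersection:
  V1: {{a},{b},{f},{a,b},{a,d},{a,e},{a,f},{b,d},{b,e},{b,f},{c,f},{d,f},{e,f},{a,b,d},{a,e,f},{b,e,f},{c,d,f}}
  V2: {{e},{a,e},{b,e},{e,f},{a,e,f},{b,e,f}}
  V3: {{b},{c},{d},{a,b},{a,d},{b,d},{b,e},{b,f},{c,d},{c,f},{d,f},{a,b,d},{b,e,f},{c,d,f}}
  V4: {{c},{d},{a,d},{b,d},{c,d},{c,f},{d,f},{a,b,d},{c,d,f}} {{e},{a,e},{b,e},{e,f},{a,e,f},{b,e,f}}
  V5: {{a},{a,b},{a,d},{a,e},{a,f},{a,b,d},{a,e,f}}
  V6: {{b},{d},{a,b},{a,d},{b,d},{b,e},{b,f},{c,d},{d,f},{a,b,d},{b,e,f},{c,d,f}}
  V12: {{a,e},{b,e},{e,f},{a,e,f},{b,e,f}}
  V13: {{b},{a,b},{a,d},{b,d},{b,e},{b,f},{a,b,d},{b,e,f}} {{c,f},{d,f},{c,d,f}}
  V14: {{a,d},{b,d},{a,b,d}} {{a,e},{b,e},{e,f},{a,e,f},{b,e,f}} {{c,f},{d,f},{c,d,f}}
  V15: {{a},{a,b},{a,d},{a,e},{a,f},{a,b,d},{a,e,f}}
  V16: {{b},{a,b},{a,d},{b,d},{b,e},{b,f},{a,b,d},{b,e,f}} {{d,f},{c,d,f}}
  V23: {{b,e},{b,e,f}}
  V24: {{e},{a,e},{b,e},{e,f},{a,e,f},{b,e,f}}
  V25: {{a,e},{a,e,f}}
  V26: {{b,e},{b,e,f}}
  V34: {{c},{d},{a,d},{b,d},{c,d},{c,f},{d,f},{a,b,d},{c,d,f}} {{b,e},{b,e,f}}
  V35: {{a,b},{a,d},{a,b,d}}
  V36: {{b},{d},{a,b},{a,d},{b,d},{b,e},{b,f},{c,d},{d,f},{a,b,d},{b,e,f},{c,d,f}}
  V45: {{a,d},{a,b,d}} {{a,e},{a,e,f}}
  V46: {{d},{a,d},{b,d},{c,d},{d,f},{a,b,d},{c,d,f}} {{b,e},{b,e,f}}
  V56: {{a,b},{a,d},{a,b,d}}
  V123: {{b,e},{b,e,f}}
  V124: {{a,e},{b,e},{e,f},{a,e,f},{b,e,f}}
  V125: {{a,e},{a,e,f}}
  V126: {{b,e},{b,e,f}}
  V134: {{a,d},{b,d},{a,b,d}} {{b,e},{b,e,f}} {{c,f},{d,f},{c,d,f}}
  V135: {{a,b},{a,d},{a,b,d}}
  V136: {{b},{a,b},{a,d},{b,d},{b,e},{b,f},{a,b,d},{b,e,f}} {{d,f},{c,d,f}}
  V145: {{a,d},{a,b,d}} {{a,e},{a,e,f}}
  V146: {{a,d},{b,d},{a,b,d}} {{b,e},{b,e,f}} {{d,f},{c,d,f}}
  V156: {{a,b},{a,d},{a,b,d}}
  V234: {{b,e},{b,e,f}}
  V236: {{b,e},{b,e,f}}
  V245: {{a,e},{a,e,f}}
  V246: {{b,e},{b,e,f}}
  V345: {{a,d},{a,b,d}}
  V346: {{d},{a,d},{b,d},{c,d},{d,f},{a,b,d},{c,d,f}} {{b,e},{b,e,f}}
  V356: {{a,b},{a,d},{a,b,d}}
  V456: {{a,d},{a,b,d}}
  V1234: {{b,e},{b,e,f}}
  V1236: {{b,e},{b,e,f}}
  V1245: {{a,e},{a,e,f}}
  V1246: {{b,e},{b,e,f}}
  V1345: {{a,d},{a,b,d}}
  V1346: {{a,d},{b,d},{a,b,d}} {{b,e},{b,e,f}} {{d,f},{c,d,f}}
  V1356: {{a,b},{a,d},{a,b,d}}
  V1456: {{a,d},{a,b,d}}
  V2346: {{b,e},{b,e,f}}
  V3456: {{a,d},{a,b,d}}
  V12346: {{b,e},{b,e,f}}
  V13456: {{a,d},{a,b,d}}
C dims 7,22,25,12; δ0: rk 6, SNF 1^6; δ1: rk 15, SNF 1^15; δ2: rk 10, SNF 1^10
Ȟ^0: (7−6)−0=1 ⇒ Z
Ȟ^1: (22−15)−6=1 ⇒ Z
Ȟ^2: (25−10)−15=0 ⇒ 0


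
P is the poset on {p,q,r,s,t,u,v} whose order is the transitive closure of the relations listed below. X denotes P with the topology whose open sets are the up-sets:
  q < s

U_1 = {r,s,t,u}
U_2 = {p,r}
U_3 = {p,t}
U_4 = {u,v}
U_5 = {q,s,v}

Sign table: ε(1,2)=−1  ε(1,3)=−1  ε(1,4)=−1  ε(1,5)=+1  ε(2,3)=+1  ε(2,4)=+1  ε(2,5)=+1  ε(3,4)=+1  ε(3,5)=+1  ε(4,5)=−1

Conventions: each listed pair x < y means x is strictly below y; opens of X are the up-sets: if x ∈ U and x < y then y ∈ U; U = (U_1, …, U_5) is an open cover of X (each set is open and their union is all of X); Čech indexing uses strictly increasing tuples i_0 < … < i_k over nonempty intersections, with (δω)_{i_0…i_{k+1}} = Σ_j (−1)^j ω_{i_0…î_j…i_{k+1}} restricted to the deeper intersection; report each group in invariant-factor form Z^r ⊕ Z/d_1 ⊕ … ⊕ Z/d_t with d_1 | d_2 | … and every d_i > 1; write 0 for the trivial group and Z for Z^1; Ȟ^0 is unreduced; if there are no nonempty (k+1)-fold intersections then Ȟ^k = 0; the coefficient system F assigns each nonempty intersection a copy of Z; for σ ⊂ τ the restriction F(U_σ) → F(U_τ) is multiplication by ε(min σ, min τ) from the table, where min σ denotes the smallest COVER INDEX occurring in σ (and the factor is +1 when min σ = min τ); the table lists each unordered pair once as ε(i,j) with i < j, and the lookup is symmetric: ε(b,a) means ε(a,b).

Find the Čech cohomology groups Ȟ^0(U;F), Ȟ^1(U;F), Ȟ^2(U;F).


nerve of the cover:
  U12={r} U13={t} U14={u} U15={s} U23={p} U45={v}
C dims 5,6; δ0: rk 4, SNF 1^4
Ȟ^0 = (5 − 4) − 0 = 1, so Ȟ^0 ≅ Z
Ȟ^1 = (6 − 0) − 4 = 2, so Ȟ^1 ≅ Z^2
Ȟ^2 = (0 − 0) − 0 = 0, so Ȟ^2 ≅ 0

Ȟ^0 = Z, Ȟ^1 = Z^2 and Ȟ^2 = 0


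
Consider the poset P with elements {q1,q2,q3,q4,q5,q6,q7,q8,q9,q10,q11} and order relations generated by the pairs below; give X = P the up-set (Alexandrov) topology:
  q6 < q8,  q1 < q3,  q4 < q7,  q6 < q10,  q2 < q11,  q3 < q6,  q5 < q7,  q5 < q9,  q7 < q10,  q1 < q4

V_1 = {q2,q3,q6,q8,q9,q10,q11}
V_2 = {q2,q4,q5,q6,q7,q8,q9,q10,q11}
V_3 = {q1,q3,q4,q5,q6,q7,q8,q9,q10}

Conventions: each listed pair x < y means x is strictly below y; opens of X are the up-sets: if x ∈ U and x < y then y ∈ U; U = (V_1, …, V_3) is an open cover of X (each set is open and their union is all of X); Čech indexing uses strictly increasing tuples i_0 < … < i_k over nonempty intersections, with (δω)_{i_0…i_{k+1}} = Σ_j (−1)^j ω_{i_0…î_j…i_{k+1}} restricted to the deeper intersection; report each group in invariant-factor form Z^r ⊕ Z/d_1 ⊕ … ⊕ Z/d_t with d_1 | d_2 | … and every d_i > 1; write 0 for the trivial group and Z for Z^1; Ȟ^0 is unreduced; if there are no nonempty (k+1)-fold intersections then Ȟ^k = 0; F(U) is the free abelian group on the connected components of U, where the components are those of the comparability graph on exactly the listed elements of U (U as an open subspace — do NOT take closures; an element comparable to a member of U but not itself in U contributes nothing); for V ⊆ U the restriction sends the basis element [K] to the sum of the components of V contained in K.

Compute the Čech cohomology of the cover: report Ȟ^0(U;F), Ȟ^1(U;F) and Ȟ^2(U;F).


nonempty intersections:
  V12={q2,q6,q8,q9,q10,q11} V13={q3,q6,q8,q9,q10} V23={q4,q5,q6,q7,q8,q9,q10}
  V123={q6,q8,q9,q10}
components per intersection:
  V1: {q2,q11} {q3,q6,q8,q10} {q9}
  V2: {q2,q11} {q4,q5,q6,q7,q8,q9,q10}
  V3: {q1,q3,q4,q5,q6,q7,q8,q9,q10}
  V12: {q2,q11} {q6,q8,q10} {q9}
  V13: {q3,q6,q8,q10} {q9}
  V23: {q4,q5,q6,q7,q8,q9,q10}
  V123: {q6,q8,q10} {q9}
C dims 6,6,2; δ0: rk 4, SNF 1^4; δ1: rk 2, SNF 1^2
Ȟ^0: (6−4)−0=2 ⇒ Z^2
Ȟ^1: (6−2)−4=0 ⇒ 0
Ȟ^2: (2−0)−2=0 ⇒ 0

Ȟ^0(U;F) ≅ Z^2; Ȟ^1(U;F) ≅ 0; Ȟ^2(U;F) ≅ 0


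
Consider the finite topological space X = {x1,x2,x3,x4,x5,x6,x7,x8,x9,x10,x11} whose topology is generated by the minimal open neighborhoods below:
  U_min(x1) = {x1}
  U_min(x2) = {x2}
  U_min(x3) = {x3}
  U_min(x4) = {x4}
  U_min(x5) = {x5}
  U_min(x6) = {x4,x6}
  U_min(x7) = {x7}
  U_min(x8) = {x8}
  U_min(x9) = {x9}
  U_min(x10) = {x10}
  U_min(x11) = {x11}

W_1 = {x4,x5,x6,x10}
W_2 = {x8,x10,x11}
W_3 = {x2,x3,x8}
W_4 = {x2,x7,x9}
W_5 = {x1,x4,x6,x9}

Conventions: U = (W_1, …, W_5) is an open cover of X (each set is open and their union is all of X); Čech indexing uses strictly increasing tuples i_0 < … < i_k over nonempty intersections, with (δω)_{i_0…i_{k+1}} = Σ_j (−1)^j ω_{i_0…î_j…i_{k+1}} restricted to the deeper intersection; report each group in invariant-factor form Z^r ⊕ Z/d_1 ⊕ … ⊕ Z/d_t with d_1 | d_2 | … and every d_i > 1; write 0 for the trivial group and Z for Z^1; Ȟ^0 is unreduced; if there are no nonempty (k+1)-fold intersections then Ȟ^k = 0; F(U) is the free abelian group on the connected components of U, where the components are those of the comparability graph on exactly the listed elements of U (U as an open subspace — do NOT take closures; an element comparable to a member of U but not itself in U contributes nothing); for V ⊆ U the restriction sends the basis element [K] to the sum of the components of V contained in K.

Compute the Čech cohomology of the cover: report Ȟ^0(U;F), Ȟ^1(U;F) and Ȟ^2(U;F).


Ȟ^0 = Z^10; Ȟ^1 = 0; Ȟ^2 = 0

nerve simplices:
  W12={x10} W15={x4,x6} W23={x8} W34={x2} W45={x9}
components per intersection:
  W1: {x4,x6} {x5} {x10}
  W2: {x8} {x10} {x11}
  W3: {x2} {x3} {x8}
  W4: {x2} {x7} {x9}
  W5: {x1} {x4,x6} {x9}
  W12: {x10}
  W15: {x4,x6}
  W23: {x8}
  W34: {x2}
  W45: {x9}
C dims 15,5; δ0: rk 5, SNF 1^5
degree 0: 15−5−0 = 10 → Ȟ^0 ≅ Z^10
degree 1: 5−0−5 = 0 → Ȟ^1 ≅ 0
degree 2: 0−0−0 = 0 → Ȟ^2 ≅ 0


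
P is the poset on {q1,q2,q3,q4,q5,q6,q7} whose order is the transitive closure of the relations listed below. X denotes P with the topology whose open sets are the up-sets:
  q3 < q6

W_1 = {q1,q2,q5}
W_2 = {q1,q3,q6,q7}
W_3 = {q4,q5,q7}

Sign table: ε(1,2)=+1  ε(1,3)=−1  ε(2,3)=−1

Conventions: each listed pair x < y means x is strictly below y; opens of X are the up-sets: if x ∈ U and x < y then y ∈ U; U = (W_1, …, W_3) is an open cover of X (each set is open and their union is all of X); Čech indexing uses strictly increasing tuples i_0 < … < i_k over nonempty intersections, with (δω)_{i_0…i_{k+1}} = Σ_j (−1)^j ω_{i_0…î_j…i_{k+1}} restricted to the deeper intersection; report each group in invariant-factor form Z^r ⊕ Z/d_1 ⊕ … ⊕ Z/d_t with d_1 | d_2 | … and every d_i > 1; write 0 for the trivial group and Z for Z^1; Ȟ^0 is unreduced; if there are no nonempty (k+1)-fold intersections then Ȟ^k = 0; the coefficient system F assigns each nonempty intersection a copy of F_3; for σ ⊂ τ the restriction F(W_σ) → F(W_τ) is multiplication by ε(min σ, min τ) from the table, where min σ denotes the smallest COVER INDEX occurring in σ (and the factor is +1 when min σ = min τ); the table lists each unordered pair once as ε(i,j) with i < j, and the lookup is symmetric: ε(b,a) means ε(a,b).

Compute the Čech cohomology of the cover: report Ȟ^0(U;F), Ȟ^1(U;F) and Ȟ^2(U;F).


Ȟ^0(U;F) ≅ Z/3,  Ȟ^1(U;F) ≅ Z/3,  Ȟ^2(U;F) ≅ 0

intersection data:
  W12={q1} W13={q5} W23={q7}
C dims 3,3; δ0: rk_F3 2
Ȟ^0 = (3 − 2) − 0 = 1, so Ȟ^0 ≅ Z/3
Ȟ^1 = (3 − 0) − 2 = 1, so Ȟ^1 ≅ Z/3
Ȟ^2 = (0 − 0) − 0 = 0, so Ȟ^2 ≅ 0


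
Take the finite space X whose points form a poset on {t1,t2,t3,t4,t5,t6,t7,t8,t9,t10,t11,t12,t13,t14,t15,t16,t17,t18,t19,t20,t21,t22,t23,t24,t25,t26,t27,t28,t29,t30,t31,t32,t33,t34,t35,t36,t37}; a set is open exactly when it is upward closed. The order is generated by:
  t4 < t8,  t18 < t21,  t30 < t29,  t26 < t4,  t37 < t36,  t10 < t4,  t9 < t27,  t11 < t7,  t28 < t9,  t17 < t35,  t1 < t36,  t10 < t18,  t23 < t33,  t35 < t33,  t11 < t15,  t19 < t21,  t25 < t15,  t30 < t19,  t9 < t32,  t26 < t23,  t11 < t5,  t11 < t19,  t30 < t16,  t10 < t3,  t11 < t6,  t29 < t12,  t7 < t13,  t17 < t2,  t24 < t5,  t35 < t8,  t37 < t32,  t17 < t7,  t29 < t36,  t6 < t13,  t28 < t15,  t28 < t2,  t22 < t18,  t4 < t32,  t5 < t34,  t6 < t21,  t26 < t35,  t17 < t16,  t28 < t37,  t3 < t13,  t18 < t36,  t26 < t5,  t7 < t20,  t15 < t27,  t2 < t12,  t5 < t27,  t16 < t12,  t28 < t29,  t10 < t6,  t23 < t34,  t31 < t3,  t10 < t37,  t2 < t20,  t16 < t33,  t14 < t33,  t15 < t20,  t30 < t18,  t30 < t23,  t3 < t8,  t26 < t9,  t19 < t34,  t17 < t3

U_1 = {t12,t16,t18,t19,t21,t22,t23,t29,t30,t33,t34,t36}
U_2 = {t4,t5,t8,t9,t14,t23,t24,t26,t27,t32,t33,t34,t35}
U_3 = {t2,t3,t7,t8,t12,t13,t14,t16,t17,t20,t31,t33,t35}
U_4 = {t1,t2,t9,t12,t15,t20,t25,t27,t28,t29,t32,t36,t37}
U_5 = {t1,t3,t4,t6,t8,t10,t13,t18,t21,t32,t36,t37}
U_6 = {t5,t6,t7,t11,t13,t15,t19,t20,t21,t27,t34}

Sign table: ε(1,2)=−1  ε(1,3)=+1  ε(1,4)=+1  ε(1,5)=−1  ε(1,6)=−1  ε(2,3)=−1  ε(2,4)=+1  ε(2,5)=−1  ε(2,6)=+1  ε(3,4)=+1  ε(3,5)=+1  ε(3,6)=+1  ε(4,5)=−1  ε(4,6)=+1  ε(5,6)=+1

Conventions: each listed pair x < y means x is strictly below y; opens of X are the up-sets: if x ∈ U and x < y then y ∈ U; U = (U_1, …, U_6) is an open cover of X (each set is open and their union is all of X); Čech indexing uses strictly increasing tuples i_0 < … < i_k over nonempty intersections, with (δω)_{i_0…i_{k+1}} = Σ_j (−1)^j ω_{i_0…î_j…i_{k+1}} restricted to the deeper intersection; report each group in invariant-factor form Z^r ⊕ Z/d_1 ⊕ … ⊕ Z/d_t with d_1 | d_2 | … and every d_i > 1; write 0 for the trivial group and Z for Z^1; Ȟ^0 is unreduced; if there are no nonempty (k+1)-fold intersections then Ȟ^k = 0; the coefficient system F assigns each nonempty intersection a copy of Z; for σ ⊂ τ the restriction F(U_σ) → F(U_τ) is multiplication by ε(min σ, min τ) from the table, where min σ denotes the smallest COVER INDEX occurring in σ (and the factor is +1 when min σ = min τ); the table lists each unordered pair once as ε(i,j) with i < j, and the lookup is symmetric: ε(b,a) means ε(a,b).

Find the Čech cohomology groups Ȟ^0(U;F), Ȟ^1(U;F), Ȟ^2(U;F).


intersection data:
  U12={t23,t33,t34} U13={t12,t16,t33} U14={t12,t29,t36} U15={t18,t21,t36} U16={t19,t21,t34} U23={t8,t14,t33,t35} U24={t9,t27,t32} U25={t4,t8,t32} U26={t5,t27,t34} U34={t2,t12,t20} U35={t3,t8,t13} U36={t7,t13,t20} U45={t1,t32,t36,t37} U46={t15,t20,t27} U56={t6,t13,t21}
  U123={t33} U126={t34} U134={t12} U145={t36} U156={t21} U235={t8} U245={t32} U246={t27} U346={t20} U356={t13}
C dims 6,15,10; δ0: rk 6, SNF 1^5·2; δ1: rk 9, SNF 1^9
Ȟ^0 = (6 − 6) − 0 = 0, so Ȟ^0 ≅ 0
Ȟ^1 = (15 − 9) − 6 = 0 plus torsion [2], so Ȟ^1 ≅ Z/2
Ȟ^2 = (10 − 0) − 9 = 1, so Ȟ^2 ≅ Z

Ȟ^0 ≅ 0, Ȟ^1 ≅ Z/2, Ȟ^2 ≅ Z


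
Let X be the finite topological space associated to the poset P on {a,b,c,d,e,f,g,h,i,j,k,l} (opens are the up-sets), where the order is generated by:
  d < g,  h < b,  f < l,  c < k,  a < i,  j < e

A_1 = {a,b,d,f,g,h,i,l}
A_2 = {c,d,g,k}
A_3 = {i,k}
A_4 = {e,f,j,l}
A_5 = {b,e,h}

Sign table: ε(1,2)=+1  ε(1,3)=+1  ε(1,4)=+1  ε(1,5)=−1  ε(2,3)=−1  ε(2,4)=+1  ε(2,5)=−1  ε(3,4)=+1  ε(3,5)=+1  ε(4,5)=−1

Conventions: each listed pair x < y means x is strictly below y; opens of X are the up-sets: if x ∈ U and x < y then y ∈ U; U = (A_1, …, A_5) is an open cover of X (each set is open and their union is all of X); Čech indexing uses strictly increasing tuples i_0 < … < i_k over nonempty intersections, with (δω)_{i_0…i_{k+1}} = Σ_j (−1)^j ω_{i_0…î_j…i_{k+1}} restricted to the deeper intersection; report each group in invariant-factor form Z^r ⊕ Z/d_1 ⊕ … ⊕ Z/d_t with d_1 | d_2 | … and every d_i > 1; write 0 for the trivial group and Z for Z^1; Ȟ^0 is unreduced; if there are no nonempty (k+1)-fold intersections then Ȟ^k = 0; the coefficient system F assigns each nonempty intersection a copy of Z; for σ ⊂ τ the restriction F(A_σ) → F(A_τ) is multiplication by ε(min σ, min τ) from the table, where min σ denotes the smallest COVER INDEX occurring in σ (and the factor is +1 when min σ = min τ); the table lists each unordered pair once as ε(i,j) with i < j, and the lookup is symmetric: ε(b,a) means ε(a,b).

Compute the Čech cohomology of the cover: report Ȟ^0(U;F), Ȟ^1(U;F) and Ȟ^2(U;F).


Ȟ^0 = 0,  Ȟ^1 = Z ⊕ Z/2,  Ȟ^2 = 0

intersection data:
  A12={d,g} A13={i} A14={f,l} A15={b,h} A23={k} A45={e}
C dims 5,6; δ0: rk 5, SNF 1^4·2
Ȟ^0 = (5 − 5) − 0 = 0, so Ȟ^0 ≅ 0
Ȟ^1 = (6 − 0) − 5 = 1 plus torsion [2], so Ȟ^1 ≅ Z ⊕ Z/2
Ȟ^2 = (0 − 0) − 0 = 0, so Ȟ^2 ≅ 0


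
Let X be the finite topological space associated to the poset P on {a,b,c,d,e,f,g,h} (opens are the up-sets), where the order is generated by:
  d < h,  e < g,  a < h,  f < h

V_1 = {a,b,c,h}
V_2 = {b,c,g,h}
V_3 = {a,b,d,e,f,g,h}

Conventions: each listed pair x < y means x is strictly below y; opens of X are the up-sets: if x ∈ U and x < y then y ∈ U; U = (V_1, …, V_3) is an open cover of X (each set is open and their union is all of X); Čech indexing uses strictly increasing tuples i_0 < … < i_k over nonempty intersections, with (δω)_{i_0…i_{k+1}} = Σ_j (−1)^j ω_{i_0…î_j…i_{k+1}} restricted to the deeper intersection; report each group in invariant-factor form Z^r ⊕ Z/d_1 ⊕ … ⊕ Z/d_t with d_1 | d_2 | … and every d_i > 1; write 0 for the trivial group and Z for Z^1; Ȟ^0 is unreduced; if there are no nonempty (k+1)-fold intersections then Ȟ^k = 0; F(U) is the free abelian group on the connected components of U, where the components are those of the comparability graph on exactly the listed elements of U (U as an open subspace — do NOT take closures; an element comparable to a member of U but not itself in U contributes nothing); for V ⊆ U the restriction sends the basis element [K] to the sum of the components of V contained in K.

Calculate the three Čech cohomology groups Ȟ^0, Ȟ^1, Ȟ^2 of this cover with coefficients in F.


intersection data:
  V12={b,c,h} V13={a,b,h} V23={b,g,h}
  V123={b,h}
components per intersection:
  V1: {a,h} {b} {c}
  V2: {b} {c} {g} {h}
  V3: {a,d,f,h} {b} {e,g}
  V12: {b} {c} {h}
  V13: {a,h} {b}
  V23: {b} {g} {h}
  V123: {b} {h}
C dims 10,8,2; δ0: rk 6, SNF 1^6; δ1: rk 2, SNF 1^2
Ȟ^0 = (10 − 6) − 0 = 4, so Ȟ^0 ≅ Z^4
Ȟ^1 = (8 − 2) − 6 = 0, so Ȟ^1 ≅ 0
Ȟ^2 = (2 − 0) − 2 = 0, so Ȟ^2 ≅ 0

Ȟ^0 ≅ Z^4,  Ȟ^1 ≅ 0,  Ȟ^2 ≅ 0


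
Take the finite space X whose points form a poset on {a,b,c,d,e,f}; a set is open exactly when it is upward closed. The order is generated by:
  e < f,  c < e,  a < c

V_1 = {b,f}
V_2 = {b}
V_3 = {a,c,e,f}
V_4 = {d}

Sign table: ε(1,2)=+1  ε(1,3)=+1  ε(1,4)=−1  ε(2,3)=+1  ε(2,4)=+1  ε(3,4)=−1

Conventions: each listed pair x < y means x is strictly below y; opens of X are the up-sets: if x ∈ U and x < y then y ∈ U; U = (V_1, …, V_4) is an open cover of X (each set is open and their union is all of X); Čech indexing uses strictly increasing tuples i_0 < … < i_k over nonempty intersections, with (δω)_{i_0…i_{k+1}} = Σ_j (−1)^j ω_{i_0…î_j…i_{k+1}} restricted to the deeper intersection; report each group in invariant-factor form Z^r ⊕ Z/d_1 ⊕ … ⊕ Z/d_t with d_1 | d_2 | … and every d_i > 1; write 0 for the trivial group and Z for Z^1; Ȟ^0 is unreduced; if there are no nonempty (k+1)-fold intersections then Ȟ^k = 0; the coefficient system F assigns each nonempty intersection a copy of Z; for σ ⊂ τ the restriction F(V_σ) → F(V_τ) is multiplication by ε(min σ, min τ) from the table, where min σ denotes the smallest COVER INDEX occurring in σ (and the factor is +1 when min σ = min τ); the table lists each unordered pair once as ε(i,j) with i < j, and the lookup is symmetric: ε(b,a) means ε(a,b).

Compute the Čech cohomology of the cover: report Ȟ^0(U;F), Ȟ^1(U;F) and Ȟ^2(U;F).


Ȟ^0(U;F) ≅ Z^2, Ȟ^1(U;F) ≅ 0, Ȟ^2(U;F) ≅ 0

intersection data:
  V12={b} V13={f}
C dims 4,2; δ0: rk 2, SNF 1^2
Ȟ^0 = (4 − 2) − 0 = 2, so Ȟ^0 ≅ Z^2
Ȟ^1 = (2 − 0) − 2 = 0, so Ȟ^1 ≅ 0
Ȟ^2 = (0 − 0) − 0 = 0, so Ȟ^2 ≅ 0


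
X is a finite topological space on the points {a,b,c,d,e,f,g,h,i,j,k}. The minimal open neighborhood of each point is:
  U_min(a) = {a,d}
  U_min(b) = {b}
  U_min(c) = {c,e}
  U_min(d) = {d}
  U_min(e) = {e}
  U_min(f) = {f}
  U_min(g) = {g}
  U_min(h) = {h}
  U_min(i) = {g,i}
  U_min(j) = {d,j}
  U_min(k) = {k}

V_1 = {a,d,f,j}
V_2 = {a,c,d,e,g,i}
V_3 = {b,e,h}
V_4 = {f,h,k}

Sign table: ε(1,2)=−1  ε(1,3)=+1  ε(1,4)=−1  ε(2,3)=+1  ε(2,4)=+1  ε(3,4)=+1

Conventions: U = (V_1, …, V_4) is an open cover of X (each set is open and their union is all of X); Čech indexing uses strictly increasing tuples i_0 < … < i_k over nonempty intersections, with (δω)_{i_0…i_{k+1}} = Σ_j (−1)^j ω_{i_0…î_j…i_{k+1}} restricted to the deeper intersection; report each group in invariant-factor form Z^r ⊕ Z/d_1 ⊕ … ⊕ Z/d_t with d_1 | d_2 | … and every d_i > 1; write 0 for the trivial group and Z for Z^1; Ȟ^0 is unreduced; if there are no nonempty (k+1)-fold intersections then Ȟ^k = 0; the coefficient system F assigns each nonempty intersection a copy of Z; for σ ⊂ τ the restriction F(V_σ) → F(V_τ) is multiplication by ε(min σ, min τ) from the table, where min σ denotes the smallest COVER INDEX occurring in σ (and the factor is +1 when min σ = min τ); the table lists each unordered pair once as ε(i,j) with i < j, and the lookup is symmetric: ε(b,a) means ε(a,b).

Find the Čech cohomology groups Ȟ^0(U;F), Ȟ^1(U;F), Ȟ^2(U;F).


Ȟ^0 = Z,  Ȟ^1 = Z,  Ȟ^2 = 0

nerve of the cover:
  V12={a,d} V14={f} V23={e} V34={h}
C dims 4,4; δ0: rk 3, SNF 1^3
Ȟ^0 = (4 − 3) − 0 = 1, so Ȟ^0 ≅ Z
Ȟ^1 = (4 − 0) − 3 = 1, so Ȟ^1 ≅ Z
Ȟ^2 = (0 − 0) − 0 = 0, so Ȟ^2 ≅ 0


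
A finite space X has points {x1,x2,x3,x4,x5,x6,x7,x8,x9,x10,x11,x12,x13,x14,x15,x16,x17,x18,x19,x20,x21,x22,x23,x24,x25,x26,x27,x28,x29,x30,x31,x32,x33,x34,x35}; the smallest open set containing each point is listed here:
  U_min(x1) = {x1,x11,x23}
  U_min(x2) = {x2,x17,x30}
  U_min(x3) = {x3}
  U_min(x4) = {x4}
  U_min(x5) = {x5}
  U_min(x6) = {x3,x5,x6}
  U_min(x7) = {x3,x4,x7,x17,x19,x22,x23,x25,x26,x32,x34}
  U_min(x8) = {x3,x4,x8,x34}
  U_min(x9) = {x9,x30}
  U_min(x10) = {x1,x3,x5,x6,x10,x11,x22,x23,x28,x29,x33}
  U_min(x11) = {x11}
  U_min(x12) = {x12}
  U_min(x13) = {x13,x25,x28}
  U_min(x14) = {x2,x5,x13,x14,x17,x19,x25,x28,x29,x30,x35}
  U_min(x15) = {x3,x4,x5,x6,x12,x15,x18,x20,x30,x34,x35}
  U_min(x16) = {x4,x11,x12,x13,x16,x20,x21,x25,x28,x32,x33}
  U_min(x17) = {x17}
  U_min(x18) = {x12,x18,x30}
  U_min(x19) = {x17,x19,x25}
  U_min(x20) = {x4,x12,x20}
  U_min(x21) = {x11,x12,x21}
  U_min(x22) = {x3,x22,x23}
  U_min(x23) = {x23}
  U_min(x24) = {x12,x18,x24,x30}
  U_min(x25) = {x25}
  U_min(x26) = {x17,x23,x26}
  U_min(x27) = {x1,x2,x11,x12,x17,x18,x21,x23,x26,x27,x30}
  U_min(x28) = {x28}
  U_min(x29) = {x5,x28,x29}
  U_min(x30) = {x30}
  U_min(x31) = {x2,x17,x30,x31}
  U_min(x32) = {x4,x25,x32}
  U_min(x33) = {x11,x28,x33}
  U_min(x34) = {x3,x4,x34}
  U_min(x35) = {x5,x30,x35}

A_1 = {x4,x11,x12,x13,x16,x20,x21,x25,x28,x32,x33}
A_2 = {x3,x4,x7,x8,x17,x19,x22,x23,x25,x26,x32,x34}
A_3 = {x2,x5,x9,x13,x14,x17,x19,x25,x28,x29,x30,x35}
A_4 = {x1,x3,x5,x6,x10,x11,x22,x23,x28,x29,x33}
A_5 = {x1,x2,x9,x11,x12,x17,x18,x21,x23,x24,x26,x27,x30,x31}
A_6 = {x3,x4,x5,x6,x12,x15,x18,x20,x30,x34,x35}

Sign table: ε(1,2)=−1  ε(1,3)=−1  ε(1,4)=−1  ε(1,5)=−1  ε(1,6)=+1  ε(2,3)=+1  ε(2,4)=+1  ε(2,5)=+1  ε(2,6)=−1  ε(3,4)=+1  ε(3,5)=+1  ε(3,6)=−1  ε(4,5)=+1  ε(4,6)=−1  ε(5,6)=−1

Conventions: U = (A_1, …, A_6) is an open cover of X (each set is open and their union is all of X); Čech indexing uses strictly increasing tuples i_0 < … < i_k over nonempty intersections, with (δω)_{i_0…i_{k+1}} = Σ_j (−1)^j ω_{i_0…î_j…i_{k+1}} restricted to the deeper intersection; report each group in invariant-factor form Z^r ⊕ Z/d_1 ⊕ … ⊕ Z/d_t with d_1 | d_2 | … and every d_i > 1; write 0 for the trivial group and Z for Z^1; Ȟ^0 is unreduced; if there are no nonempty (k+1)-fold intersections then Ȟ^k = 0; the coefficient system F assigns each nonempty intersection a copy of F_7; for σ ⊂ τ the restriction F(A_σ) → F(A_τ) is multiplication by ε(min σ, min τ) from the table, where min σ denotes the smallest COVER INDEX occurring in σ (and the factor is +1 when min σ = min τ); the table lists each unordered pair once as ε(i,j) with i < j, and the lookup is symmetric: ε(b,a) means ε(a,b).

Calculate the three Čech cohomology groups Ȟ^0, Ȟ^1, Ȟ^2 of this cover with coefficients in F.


cover nerve:
  A12={x4,x25,x32} A13={x13,x25,x28} A14={x11,x28,x33} A15={x11,x12,x21} A16={x4,x12,x20} A23={x17,x19,x25} A24={x3,x22,x23} A25={x17,x23,x26} A26={x3,x4,x34} A34={x5,x28,x29} A35={x2,x9,x17,x30} A36={x5,x30,x35} A45={x1,x11,x23} A46={x3,x5,x6} A56={x12,x18,x30}
  A123={x25} A126={x4} A134={x28} A145={x11} A156={x12} A235={x17} A245={x23} A246={x3} A346={x5} A356={x30}
C dims 6,15,10; δ0: rk_F7 5; δ1: rk_F7 10
Ȟ^0: (6−5)−0=1 ⇒ Z/7
Ȟ^1: (15−10)−5=0 ⇒ 0
Ȟ^2: (10−0)−10=0 ⇒ 0

Ȟ^0(U;F) ≅ Z/7, Ȟ^1(U;F) ≅ 0, Ȟ^2(U;F) ≅ 0


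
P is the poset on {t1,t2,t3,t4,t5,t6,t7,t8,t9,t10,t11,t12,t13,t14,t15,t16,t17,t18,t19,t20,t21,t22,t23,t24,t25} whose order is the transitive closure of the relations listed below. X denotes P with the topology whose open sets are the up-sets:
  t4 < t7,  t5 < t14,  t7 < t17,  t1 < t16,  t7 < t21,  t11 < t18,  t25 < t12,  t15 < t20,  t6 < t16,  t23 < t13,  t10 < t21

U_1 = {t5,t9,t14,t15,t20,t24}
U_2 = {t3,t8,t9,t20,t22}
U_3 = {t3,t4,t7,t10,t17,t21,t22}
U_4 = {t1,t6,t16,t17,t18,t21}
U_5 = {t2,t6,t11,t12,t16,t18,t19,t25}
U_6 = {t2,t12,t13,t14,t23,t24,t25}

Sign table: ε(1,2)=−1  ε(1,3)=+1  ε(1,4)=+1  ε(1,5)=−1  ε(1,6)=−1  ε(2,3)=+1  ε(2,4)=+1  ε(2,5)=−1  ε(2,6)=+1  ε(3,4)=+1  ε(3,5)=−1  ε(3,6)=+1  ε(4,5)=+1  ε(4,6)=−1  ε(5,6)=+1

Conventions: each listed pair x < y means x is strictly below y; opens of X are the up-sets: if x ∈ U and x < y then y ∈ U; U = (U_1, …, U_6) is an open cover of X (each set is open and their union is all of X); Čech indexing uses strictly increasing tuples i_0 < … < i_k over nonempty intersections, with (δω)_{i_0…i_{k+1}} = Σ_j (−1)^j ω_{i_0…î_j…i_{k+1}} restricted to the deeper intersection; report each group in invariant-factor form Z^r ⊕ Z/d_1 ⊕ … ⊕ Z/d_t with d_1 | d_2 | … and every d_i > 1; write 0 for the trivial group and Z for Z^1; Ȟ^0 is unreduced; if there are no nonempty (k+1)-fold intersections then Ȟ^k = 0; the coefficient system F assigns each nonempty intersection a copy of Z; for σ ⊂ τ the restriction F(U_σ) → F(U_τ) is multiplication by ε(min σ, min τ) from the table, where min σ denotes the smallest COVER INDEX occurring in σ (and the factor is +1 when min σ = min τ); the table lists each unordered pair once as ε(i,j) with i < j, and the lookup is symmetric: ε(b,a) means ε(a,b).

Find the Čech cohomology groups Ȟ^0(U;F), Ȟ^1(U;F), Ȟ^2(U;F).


Ȟ^0 ≅ Z,  Ȟ^1 ≅ Z,  Ȟ^2 ≅ 0

nerve of the cover:
  U12={t9,t20} U16={t14,t24} U23={t3,t22} U34={t17,t21} U45={t6,t16,t18} U56={t2,t12,t25}
C dims 6,6; δ0: rk 5, SNF 1^5
Ȟ^0 = (6 − 5) − 0 = 1, so Ȟ^0 ≅ Z
Ȟ^1 = (6 − 0) − 5 = 1, so Ȟ^1 ≅ Z
Ȟ^2 = (0 − 0) − 0 = 0, so Ȟ^2 ≅ 0


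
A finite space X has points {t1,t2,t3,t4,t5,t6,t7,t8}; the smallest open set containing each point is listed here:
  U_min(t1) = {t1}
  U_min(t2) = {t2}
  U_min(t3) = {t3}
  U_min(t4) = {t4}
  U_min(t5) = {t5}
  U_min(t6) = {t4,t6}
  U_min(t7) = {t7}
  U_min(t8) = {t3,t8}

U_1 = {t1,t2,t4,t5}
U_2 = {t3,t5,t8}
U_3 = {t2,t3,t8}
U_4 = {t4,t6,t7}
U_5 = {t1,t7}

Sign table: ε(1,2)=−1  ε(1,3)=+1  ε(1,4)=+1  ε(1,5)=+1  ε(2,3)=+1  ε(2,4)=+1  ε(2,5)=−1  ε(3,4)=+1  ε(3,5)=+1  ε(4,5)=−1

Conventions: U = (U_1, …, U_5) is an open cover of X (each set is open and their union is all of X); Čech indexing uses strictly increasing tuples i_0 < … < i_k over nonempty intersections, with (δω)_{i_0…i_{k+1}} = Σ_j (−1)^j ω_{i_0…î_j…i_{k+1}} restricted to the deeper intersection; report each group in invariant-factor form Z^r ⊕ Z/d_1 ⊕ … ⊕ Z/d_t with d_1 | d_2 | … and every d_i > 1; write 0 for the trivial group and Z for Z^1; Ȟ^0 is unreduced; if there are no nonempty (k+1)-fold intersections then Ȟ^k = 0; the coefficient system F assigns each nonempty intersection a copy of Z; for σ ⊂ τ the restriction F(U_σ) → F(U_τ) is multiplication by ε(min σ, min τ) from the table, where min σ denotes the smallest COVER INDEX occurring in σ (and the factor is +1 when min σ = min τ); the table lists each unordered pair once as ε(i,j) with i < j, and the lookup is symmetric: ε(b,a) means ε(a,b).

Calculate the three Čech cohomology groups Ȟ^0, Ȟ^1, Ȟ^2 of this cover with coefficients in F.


Ȟ^0(U;F) ≅ 0,  Ȟ^1(U;F) ≅ Z ⊕ Z/2,  Ȟ^2(U;F) ≅ 0

intersection data:
  U12={t5} U13={t2} U14={t4} U15={t1} U23={t3,t8} U45={t7}
C dims 5,6; δ0: rk 5, SNF 1^4·2
Ȟ^0 = (5 − 5) − 0 = 0, so Ȟ^0 ≅ 0
Ȟ^1 = (6 − 0) − 5 = 1 plus torsion [2], so Ȟ^1 ≅ Z ⊕ Z/2
Ȟ^2 = (0 − 0) − 0 = 0, so Ȟ^2 ≅ 0


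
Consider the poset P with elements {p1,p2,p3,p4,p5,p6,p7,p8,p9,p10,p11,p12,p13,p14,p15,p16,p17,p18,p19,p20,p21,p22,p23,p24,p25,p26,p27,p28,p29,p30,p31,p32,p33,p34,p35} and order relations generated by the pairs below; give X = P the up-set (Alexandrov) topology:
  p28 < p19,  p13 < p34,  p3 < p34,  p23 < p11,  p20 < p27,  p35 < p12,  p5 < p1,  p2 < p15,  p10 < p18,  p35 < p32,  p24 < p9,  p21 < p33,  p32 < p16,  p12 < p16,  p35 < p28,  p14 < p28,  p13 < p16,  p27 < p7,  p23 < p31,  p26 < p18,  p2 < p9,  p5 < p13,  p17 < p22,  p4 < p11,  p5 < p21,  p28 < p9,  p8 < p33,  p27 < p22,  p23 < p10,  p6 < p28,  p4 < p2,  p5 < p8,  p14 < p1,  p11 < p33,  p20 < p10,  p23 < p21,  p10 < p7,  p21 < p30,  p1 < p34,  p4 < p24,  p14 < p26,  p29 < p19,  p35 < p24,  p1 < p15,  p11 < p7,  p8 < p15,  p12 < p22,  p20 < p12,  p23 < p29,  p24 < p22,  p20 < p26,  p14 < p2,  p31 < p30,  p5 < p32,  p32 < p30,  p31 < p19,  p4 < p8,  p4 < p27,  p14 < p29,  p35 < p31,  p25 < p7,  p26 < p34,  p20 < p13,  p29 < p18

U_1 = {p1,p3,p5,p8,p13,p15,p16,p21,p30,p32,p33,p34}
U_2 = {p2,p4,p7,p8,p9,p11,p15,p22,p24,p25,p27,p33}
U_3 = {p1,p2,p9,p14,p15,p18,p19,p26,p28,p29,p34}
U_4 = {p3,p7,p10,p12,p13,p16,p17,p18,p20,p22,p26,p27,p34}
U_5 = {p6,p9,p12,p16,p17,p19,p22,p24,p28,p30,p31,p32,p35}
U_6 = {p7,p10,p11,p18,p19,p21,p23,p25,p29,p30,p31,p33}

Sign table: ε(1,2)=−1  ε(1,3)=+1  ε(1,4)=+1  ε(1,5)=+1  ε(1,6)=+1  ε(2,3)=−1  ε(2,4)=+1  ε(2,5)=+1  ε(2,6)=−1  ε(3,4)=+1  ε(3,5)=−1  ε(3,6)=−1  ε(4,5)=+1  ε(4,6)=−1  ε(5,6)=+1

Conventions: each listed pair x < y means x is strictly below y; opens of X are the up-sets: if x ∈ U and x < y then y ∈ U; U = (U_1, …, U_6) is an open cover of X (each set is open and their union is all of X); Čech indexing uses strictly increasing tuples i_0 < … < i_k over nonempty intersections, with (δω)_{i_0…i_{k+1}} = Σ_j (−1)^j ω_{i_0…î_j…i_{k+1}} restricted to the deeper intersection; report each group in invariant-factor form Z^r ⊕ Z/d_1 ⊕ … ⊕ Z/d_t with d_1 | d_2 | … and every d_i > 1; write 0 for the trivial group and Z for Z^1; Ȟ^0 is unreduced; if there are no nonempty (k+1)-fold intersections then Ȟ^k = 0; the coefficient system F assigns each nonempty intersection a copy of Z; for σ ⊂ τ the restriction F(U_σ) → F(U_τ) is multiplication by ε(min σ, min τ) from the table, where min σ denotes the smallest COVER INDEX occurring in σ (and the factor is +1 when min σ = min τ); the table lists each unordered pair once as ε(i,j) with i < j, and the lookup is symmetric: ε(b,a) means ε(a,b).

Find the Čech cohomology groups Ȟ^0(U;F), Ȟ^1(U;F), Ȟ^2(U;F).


Ȟ^0(U;F) ≅ 0,  Ȟ^1(U;F) ≅ Z/2,  Ȟ^2(U;F) ≅ Z

cover nerve:
  U12={p8,p15,p33} U13={p1,p15,p34} U14={p3,p13,p16,p34} U15={p16,p30,p32} U16={p21,p30,p33} U23={p2,p9,p15} U24={p7,p22,p27} U25={p9,p22,p24} U26={p7,p11,p25,p33} U34={p18,p26,p34} U35={p9,p19,p28} U36={p18,p19,p29} U45={p12,p16,p17,p22} U46={p7,p10,p18} U56={p19,p30,p31}
  U123={p15} U126={p33} U134={p34} U145={p16} U156={p30} U235={p9} U245={p22} U246={p7} U346={p18} U356={p19}
C dims 6,15,10; δ0: rk 6, SNF 1^5·2; δ1: rk 9, SNF 1^9
Ȟ^0: (6−6)−0=0 ⇒ 0
Ȟ^1: (15−9)−6=0 plus torsion [2] ⇒ Z/2
Ȟ^2: (10−0)−9=1 ⇒ Z
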